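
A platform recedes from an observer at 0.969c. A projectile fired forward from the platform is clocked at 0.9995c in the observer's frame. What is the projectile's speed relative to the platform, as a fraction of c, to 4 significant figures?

Inverse velocity addition: u' = (u − v)/(1 − uv/c²)
= (0.9995 − 0.969)/(1 − 0.9995×0.969) = 0.03050/0.0314845 = 0.9687

u' ≈ 0.9687c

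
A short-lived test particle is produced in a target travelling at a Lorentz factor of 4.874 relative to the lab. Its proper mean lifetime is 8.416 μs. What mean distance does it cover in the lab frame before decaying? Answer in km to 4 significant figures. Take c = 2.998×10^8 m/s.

d ≈ 12.04 km

β = √(1 − 1/γ²) = √(1 − 1/4.874²) = 0.978726
Dilated lifetime: Δt = γτ₀ = 4.874 × 8.416 μs = 41.0196 μs
d = vΔt = 0.978726c × 41.0196 μs = 2.93422×10^8 m/s × 4.10196×10^-5 s = 12.04 km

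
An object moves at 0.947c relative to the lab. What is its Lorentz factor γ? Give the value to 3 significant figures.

γ ≈ 3.11

γ = 1/√(1 − β²) = 1/√(1 − 0.947²) = 1/√(0.10319) = 3.11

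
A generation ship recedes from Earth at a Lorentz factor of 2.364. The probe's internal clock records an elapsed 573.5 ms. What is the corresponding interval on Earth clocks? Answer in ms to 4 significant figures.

γ = 2.364 (given)
Time dilation: Δt = γτ₀ = 2.364 × 573.5 ms = 1356 ms

Δt ≈ 1356 ms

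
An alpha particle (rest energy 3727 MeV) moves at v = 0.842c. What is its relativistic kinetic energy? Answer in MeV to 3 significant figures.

γ = 1/√(1 − 0.842²) = 1.8536
K = (γ − 1)m₀c² = (1.8536 − 1) × 3727 MeV = 0.85365 × 3727 MeV = 3180 MeV

K ≈ 3180 MeV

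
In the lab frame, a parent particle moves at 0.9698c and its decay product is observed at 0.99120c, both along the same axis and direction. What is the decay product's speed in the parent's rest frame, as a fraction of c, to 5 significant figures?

u' ≈ 0.55248c

Inverse velocity addition: u' = (u − v)/(1 − uv/c²)
= (0.99120 − 0.9698)/(1 − 0.99120×0.9698) = 0.021400/0.03873424 = 0.55248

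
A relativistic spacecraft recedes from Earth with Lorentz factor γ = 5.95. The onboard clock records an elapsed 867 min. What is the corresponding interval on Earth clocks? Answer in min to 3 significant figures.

Δt ≈ 5160 min

γ = 5.95 (given)
Time dilation: Δt = γτ₀ = 5.95 × 867 min = 5160 min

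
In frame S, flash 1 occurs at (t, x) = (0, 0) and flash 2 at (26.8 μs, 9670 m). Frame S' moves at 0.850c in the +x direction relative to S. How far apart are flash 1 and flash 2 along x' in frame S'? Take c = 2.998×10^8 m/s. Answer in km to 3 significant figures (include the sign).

γ = 1/√(1 − 0.850²) = 1.8983
Δx' = γ(Δx − vΔt) = 1.8983 × (9670 m − 0.850×(2.998×10^8 m/s)×26.8×10^-6 s)
= 1.8983 × (2840.6 m) = 5.39 km

Δx' ≈ 5.39 km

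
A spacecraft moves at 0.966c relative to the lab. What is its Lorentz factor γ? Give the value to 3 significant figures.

γ = 1/√(1 − β²) = 1/√(1 − 0.966²) = 1/√(0.066844) = 3.87

γ ≈ 3.87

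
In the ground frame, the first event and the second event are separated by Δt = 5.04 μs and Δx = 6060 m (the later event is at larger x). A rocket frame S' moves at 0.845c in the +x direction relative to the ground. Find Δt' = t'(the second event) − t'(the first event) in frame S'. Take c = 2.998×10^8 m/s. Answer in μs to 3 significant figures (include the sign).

Δt' ≈ -22.5 μs

γ = 1/√(1 − 0.845²) = 1.8700
Δt' = γ(Δt − vΔx/c²) = 1.8700 × (5.04 μs − 0.845×6060 m / (2.998×10^8 m/s))
= 1.8700 × (-12.040 μs) = -22.5 μs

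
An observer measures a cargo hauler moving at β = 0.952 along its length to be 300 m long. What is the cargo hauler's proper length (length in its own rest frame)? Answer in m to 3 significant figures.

γ = 1/√(1 − 0.952²) = 3.2669
L₀ = γL = 3.2669 × 300 = 980 m

L₀ ≈ 980 m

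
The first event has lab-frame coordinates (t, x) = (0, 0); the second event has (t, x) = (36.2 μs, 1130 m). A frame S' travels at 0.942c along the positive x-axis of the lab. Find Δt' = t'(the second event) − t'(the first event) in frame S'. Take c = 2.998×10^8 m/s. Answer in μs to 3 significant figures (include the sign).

γ = 1/√(1 − 0.942²) = 2.9796
Δt' = γ(Δt − vΔx/c²) = 2.9796 × (36.2 μs − 0.942×1130 m / (2.998×10^8 m/s))
= 2.9796 × (32.649 μs) = 97.3 μs

Δt' ≈ 97.3 μs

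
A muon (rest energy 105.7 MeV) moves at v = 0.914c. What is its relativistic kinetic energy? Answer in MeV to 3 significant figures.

γ = 1/√(1 − 0.914²) = 2.4648
K = (γ − 1)m₀c² = (2.4648 − 1) × 105.7 MeV = 1.4648 × 105.7 MeV = 155 MeV

K ≈ 155 MeV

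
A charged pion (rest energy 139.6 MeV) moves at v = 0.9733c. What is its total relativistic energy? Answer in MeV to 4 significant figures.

γ = 1/√(1 − 0.9733²) = 4.35660
E = γm₀c² = 4.35660 × 139.6 MeV = 608.2 MeV

E ≈ 608.2 MeV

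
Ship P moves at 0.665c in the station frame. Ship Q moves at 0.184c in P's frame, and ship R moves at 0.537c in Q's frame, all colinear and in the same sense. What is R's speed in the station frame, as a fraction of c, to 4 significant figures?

Compose boost 2: (0.184 + 0.665)/(1 + 0.184×0.665) = 0.8490/1.12236 = 0.756442
Compose boost 3: (0.537 + 0.756442)/(1 + 0.537×0.756442) = 1.29344/1.40621 = 0.9198

u ≈ 0.9198c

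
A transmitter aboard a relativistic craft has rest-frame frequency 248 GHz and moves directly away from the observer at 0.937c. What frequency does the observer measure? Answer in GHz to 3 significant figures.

Relativistic Doppler: f_obs = f_src √((1−β)/(1+β))
= 248 × √(0.063000/1.9370) = 248 × 0.18035 = 44.7 GHz

f_obs ≈ 44.7 GHz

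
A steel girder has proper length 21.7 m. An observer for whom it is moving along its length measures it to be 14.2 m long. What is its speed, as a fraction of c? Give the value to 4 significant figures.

γ = L₀/L = 21.7/14.2 = 1.52817
β = √(1 − 1/γ²) = 0.7562

β ≈ 0.7562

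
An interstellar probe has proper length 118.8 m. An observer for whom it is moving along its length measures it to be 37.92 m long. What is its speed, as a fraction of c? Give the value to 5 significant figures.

γ = L₀/L = 118.8/37.92 = 3.132911
β = √(1 − 1/γ²) = 0.94769

β ≈ 0.94769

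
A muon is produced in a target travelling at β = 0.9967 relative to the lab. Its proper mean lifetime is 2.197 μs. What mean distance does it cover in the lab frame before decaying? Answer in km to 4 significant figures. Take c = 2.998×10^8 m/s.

d ≈ 8.087 km

γ = 1/√(1 − 0.9967²) = 12.3193
Dilated lifetime: Δt = γτ₀ = 12.3193 × 2.197 μs = 27.0655 μs
d = vΔt = 0.9967c × 27.0655 μs = 2.98811×10^8 m/s × 2.70655×10^-5 s = 8.087 km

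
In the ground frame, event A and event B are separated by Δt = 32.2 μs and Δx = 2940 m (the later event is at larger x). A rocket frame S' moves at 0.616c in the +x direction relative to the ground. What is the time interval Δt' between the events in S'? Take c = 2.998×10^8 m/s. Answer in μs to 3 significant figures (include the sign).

γ = 1/√(1 − 0.616²) = 1.2694
Δt' = γ(Δt − vΔx/c²) = 1.2694 × (32.2 μs − 0.616×2940 m / (2.998×10^8 m/s))
= 1.2694 × (26.159 μs) = 33.2 μs

Δt' ≈ 33.2 μs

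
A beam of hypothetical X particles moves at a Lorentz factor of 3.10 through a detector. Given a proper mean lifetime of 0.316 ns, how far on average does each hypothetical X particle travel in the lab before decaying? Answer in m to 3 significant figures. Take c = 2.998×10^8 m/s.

d ≈ 0.278 m

β = √(1 − 1/γ²) = √(1 − 1/3.10²) = 0.94654
Dilated lifetime: Δt = γτ₀ = 3.10 × 0.316 ns = 0.97960 ns
d = vΔt = 0.94654c × 0.97960 ns = 2.8377×10^8 m/s × 9.7960×10^-10 s = 0.278 m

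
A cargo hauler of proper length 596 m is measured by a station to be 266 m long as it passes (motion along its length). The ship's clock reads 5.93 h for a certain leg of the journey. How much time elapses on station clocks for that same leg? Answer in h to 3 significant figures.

Δt ≈ 13.3 h

Length contraction ⇒ γ = L₀/L = 596/266 = 2.2406
Time dilation: Δt = γτ₀ = 2.2406 × 5.93 h = 13.3 h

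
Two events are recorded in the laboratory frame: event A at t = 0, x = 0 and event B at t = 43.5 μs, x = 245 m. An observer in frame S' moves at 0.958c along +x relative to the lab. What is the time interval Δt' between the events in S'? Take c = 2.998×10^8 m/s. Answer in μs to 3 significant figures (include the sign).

Δt' ≈ 149 μs

γ = 1/√(1 − 0.958²) = 3.4871
Δt' = γ(Δt − vΔx/c²) = 3.4871 × (43.5 μs − 0.958×245 m / (2.998×10^8 m/s))
= 3.4871 × (42.717 μs) = 149 μs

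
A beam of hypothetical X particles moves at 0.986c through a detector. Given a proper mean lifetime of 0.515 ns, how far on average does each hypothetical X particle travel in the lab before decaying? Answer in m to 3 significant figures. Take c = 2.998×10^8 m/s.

d ≈ 0.913 m

γ = 1/√(1 − 0.986²) = 5.9972
Dilated lifetime: Δt = γτ₀ = 5.9972 × 0.515 ns = 3.0885 ns
d = vΔt = 0.986c × 3.0885 ns = 2.9560×10^8 m/s × 3.0885×10^-9 s = 0.913 m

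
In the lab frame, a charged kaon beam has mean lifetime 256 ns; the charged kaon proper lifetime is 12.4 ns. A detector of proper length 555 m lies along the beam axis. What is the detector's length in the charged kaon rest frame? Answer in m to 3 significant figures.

Time dilation ⇒ γ = Δt/τ₀ = 256/12.4 = 20.645
Length contraction: L = L₀/γ = 555/20.645 = 26.9 m

L ≈ 26.9 m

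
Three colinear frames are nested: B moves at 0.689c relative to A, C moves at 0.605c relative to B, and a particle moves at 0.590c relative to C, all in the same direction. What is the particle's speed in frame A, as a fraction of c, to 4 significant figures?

Compose boost 2: (0.605 + 0.689)/(1 + 0.605×0.689) = 1.294/1.41684 = 0.913297
Compose boost 3: (0.590 + 0.913297)/(1 + 0.590×0.913297) = 1.50330/1.53885 = 0.9769

u ≈ 0.9769c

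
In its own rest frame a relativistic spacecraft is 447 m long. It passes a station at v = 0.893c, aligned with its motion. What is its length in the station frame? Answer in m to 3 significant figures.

γ = 1/√(1 − 0.893²) = 2.2219
Length contraction: L = L₀/γ = 447/2.2219 = 201 m

L ≈ 201 m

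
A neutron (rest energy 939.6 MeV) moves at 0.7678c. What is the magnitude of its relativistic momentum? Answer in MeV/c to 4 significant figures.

p ≈ 1126 MeV/c

γ = 1/√(1 − 0.7678²) = 1.56082
p = γβm₀c = 1.56082 × 0.7678 × 939.6 MeV/c = 1126 MeV/c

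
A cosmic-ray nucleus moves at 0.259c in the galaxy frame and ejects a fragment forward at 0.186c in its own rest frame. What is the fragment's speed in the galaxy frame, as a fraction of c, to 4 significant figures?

u ≈ 0.4245c

Compose boost 2: (0.186 + 0.259)/(1 + 0.186×0.259) = 0.4450/1.04817 = 0.4245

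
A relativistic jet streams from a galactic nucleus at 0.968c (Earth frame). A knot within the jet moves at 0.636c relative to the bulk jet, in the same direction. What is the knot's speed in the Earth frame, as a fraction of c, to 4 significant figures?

u ≈ 0.9928c

Relativistic velocity addition: u = (u' + v)/(1 + u'v/c²)
= (0.636 + 0.968)/(1 + 0.636×0.968) = 1.604/1.61565 = 0.9928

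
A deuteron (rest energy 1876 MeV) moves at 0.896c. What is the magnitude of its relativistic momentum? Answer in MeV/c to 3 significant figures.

γ = 1/√(1 − 0.896²) = 2.2520
p = γβm₀c = 2.2520 × 0.896 × 1876 MeV/c = 3790 MeV/c

p ≈ 3790 MeV/c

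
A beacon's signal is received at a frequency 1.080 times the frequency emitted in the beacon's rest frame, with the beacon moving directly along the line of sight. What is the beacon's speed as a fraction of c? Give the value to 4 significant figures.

f_obs/f_src = √((1+β)/(1−β)) = 1.080  ⇒  (1+β)/(1−β) = 1.16640
β = |1 − D²|/(1 + D²) = |1 − 1.16640|/(1 + 1.16640) = 0.07681

β ≈ 0.07681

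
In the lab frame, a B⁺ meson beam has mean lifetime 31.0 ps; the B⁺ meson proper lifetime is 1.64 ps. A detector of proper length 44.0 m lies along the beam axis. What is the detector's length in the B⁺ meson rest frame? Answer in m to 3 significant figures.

L ≈ 2.33 m

Time dilation ⇒ γ = Δt/τ₀ = 31.0/1.64 = 18.902
Length contraction: L = L₀/γ = 44.0/18.902 = 2.33 m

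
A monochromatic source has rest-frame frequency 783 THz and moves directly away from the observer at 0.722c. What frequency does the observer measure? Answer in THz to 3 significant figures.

Relativistic Doppler: f_obs = f_src √((1−β)/(1+β))
= 783 × √(0.27800/1.7220) = 783 × 0.40180 = 315 THz

f_obs ≈ 315 THz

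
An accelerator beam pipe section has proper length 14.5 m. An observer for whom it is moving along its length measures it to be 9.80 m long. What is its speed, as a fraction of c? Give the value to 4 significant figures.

γ = L₀/L = 14.5/9.80 = 1.47959
β = √(1 − 1/γ²) = 0.7370

β ≈ 0.7370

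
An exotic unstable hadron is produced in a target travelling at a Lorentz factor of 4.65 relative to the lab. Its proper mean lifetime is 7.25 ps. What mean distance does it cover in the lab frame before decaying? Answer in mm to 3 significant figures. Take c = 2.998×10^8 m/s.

d ≈ 9.87 mm

β = √(1 − 1/γ²) = √(1 − 1/4.65²) = 0.97660
Dilated lifetime: Δt = γτ₀ = 4.65 × 7.25 ps = 33.713 ps
d = vΔt = 0.97660c × 33.713 ps = 2.9279×10^8 m/s × 3.3713×10^-11 s = 9.87 mm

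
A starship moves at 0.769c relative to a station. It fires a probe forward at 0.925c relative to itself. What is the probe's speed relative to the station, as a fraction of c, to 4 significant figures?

Relativistic velocity addition: u = (u' + v)/(1 + u'v/c²)
= (0.925 + 0.769)/(1 + 0.925×0.769) = 1.694/1.71132 = 0.9899

u ≈ 0.9899c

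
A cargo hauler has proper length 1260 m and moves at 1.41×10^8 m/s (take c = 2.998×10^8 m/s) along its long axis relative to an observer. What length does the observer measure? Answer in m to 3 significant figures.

L ≈ 1110 m

β = v/c = 1.41×10^8 / 2.998×10^8 = 0.47031
γ = 1/√(1 − 0.47031²) = 1.1331
Length contraction: L = L₀/γ = 1260/1.1331 = 1110 m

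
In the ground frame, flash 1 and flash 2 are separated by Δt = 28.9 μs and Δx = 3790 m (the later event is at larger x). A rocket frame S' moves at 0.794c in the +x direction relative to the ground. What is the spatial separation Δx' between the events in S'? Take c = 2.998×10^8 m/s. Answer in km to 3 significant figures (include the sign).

Δx' ≈ -5.08 km

γ = 1/√(1 − 0.794²) = 1.6450
Δx' = γ(Δx − vΔt) = 1.6450 × (3790 m − 0.794×(2.998×10^8 m/s)×28.9×10^-6 s)
= 1.6450 × (-3089.4 m) = -5.08 km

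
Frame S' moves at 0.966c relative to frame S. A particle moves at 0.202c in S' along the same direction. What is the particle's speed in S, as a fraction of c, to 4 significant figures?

u ≈ 0.9773c

Relativistic velocity addition: u = (u' + v)/(1 + u'v/c²)
= (0.202 + 0.966)/(1 + 0.202×0.966) = 1.168/1.19513 = 0.9773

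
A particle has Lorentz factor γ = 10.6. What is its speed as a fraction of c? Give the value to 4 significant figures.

β = √(1 − 1/γ²) = √(1 − 1/10.6²) = √(0.991100) = 0.9955

β ≈ 0.9955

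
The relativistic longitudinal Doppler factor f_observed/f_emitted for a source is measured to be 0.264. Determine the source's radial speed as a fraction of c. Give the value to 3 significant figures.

f_obs/f_src = √((1−β)/(1+β)) = 0.264  ⇒  (1−β)/(1+β) = 0.069696
β = |1 − D²|/(1 + D²) = |1 − 0.069696|/(1 + 0.069696) = 0.870

β ≈ 0.870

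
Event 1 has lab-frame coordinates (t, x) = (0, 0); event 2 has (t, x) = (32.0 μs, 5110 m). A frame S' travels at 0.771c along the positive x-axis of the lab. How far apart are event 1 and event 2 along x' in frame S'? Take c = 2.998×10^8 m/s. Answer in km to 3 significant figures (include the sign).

Δx' ≈ -3.59 km

γ = 1/√(1 − 0.771²) = 1.5703
Δx' = γ(Δx − vΔt) = 1.5703 × (5110 m − 0.771×(2.998×10^8 m/s)×32.0×10^-6 s)
= 1.5703 × (-2286.7 m) = -3.59 km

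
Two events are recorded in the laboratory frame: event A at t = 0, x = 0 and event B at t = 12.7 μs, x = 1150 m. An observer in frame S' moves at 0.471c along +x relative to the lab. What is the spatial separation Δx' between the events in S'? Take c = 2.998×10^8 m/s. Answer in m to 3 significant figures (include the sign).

γ = 1/√(1 − 0.471²) = 1.1336
Δx' = γ(Δx − vΔt) = 1.1336 × (1150 m − 0.471×(2.998×10^8 m/s)×12.7×10^-6 s)
= 1.1336 × (-643.31 m) = -729 m

Δx' ≈ -729 m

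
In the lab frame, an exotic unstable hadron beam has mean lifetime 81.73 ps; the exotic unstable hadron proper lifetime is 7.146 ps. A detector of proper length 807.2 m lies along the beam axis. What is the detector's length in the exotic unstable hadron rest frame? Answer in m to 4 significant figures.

L ≈ 70.58 m

Time dilation ⇒ γ = Δt/τ₀ = 81.73/7.146 = 11.4372
Length contraction: L = L₀/γ = 807.2/11.4372 = 70.58 m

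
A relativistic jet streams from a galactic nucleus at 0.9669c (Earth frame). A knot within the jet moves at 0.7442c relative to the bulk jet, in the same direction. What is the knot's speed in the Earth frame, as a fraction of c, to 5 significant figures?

Relativistic velocity addition: u = (u' + v)/(1 + u'v/c²)
= (0.7442 + 0.9669)/(1 + 0.7442×0.9669) = 1.7111/1.719567 = 0.99508

u ≈ 0.99508c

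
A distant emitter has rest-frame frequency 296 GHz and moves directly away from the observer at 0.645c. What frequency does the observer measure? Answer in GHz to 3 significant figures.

f_obs ≈ 138 GHz

Relativistic Doppler: f_obs = f_src √((1−β)/(1+β))
= 296 × √(0.35500/1.6450) = 296 × 0.46455 = 138 GHz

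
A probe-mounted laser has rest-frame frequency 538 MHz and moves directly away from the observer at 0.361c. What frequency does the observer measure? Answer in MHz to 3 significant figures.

f_obs ≈ 369 MHz

Relativistic Doppler: f_obs = f_src √((1−β)/(1+β))
= 538 × √(0.63900/1.3610) = 538 × 0.68521 = 369 MHz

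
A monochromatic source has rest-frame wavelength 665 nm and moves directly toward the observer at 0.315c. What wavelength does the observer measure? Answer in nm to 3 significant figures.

λ_obs ≈ 480 nm

Relativistic Doppler: λ_obs = λ_src √((1−β)/(1+β))
= 665 × √(0.68500/1.3150) = 665 × 0.72174 = 480 nm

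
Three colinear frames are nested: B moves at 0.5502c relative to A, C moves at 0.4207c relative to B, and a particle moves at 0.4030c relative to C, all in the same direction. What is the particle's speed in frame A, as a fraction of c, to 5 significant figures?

u ≈ 0.90414c

Compose boost 2: (0.4207 + 0.5502)/(1 + 0.4207×0.5502) = 0.97090/1.231469 = 0.7884079
Compose boost 3: (0.4030 + 0.7884079)/(1 + 0.4030×0.7884079) = 1.191408/1.317728 = 0.90414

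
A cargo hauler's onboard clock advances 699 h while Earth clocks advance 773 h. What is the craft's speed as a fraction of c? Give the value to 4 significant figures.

γ = Δt/τ₀ = 773/699 = 1.10587
β = √(1 − 1/γ²) = √(1 − 1/1.10587²) = 0.4270

β ≈ 0.4270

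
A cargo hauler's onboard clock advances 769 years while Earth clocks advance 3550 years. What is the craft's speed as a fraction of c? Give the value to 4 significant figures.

γ = Δt/τ₀ = 3550/769 = 4.61638
β = √(1 − 1/γ²) = √(1 − 1/4.61638²) = 0.9763

β ≈ 0.9763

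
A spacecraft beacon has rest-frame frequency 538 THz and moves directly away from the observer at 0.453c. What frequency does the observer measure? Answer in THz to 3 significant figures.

f_obs ≈ 330 THz

Relativistic Doppler: f_obs = f_src √((1−β)/(1+β))
= 538 × √(0.54700/1.4530) = 538 × 0.61357 = 330 THz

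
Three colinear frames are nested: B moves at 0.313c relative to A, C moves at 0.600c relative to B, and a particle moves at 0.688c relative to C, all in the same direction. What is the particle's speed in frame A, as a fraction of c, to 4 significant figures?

u ≈ 0.9528c

Compose boost 2: (0.600 + 0.313)/(1 + 0.600×0.313) = 0.9130/1.18780 = 0.768648
Compose boost 3: (0.688 + 0.768648)/(1 + 0.688×0.768648) = 1.45665/1.52883 = 0.9528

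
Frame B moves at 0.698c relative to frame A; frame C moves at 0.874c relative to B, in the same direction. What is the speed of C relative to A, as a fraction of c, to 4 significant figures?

Compose boost 2: (0.874 + 0.698)/(1 + 0.874×0.698) = 1.572/1.61005 = 0.9764

u ≈ 0.9764c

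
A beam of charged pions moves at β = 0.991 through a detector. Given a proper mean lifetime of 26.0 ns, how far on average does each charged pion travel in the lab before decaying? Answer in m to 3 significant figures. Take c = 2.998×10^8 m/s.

d ≈ 57.7 m

γ = 1/√(1 − 0.991²) = 7.4704
Dilated lifetime: Δt = γτ₀ = 7.4704 × 26.0 ns = 194.23 ns
d = vΔt = 0.991c × 194.23 ns = 2.9710×10^8 m/s × 1.9423×10^-7 s = 57.7 m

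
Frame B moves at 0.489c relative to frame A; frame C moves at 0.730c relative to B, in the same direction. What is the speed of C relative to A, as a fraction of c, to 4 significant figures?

u ≈ 0.8983c

Compose boost 2: (0.730 + 0.489)/(1 + 0.730×0.489) = 1.219/1.35697 = 0.8983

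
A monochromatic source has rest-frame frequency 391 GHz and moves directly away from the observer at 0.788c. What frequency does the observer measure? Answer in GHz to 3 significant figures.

Relativistic Doppler: f_obs = f_src √((1−β)/(1+β))
= 391 × √(0.21200/1.7880) = 391 × 0.34434 = 135 GHz

f_obs ≈ 135 GHz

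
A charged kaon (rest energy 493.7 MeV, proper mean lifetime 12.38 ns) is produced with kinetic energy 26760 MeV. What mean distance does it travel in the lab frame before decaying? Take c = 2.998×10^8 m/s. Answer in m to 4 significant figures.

γ = 1 + K/(m₀c²) = 1 + 26760/493.7 = 55.2030
β = √(1 − 1/γ²) = 0.999836
Dilated lifetime: γτ₀ = 55.2030 × 12.38 ns = 683.413 ns
d = βc·γτ₀ = 0.999836 × (2.998×10^8 m/s) × 6.83413×10^-7 s = 204.9 m

d ≈ 204.9 m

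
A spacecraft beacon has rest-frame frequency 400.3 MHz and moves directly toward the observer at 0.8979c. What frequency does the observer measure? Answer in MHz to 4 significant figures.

Relativistic Doppler: f_obs = f_src √((1+β)/(1−β))
= 400.3 × √(1.89790/0.102100) = 400.3 × 4.31145 = 1726 MHz

f_obs ≈ 1726 MHz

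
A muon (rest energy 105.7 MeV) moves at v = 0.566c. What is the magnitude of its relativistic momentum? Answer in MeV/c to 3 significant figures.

γ = 1/√(1 − 0.566²) = 1.2130
p = γβm₀c = 1.2130 × 0.566 × 105.7 MeV/c = 72.6 MeV/c

p ≈ 72.6 MeV/c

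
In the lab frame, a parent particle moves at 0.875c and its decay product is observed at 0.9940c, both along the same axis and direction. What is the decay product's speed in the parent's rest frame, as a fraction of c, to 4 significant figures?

Inverse velocity addition: u' = (u − v)/(1 − uv/c²)
= (0.9940 − 0.875)/(1 − 0.9940×0.875) = 0.1190/0.130250 = 0.9136

u' ≈ 0.9136c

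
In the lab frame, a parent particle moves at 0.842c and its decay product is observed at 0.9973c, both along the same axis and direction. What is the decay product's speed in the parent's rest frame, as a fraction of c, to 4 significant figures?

u' ≈ 0.9690c

Inverse velocity addition: u' = (u − v)/(1 − uv/c²)
= (0.9973 − 0.842)/(1 − 0.9973×0.842) = 0.1553/0.160273 = 0.9690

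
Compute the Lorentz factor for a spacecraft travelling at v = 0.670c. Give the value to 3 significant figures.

γ ≈ 1.35

γ = 1/√(1 − β²) = 1/√(1 − 0.670²) = 1/√(0.55110) = 1.35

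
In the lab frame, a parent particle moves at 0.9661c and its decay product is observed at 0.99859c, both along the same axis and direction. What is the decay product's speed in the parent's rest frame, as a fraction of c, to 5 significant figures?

Inverse velocity addition: u' = (u − v)/(1 − uv/c²)
= (0.99859 − 0.9661)/(1 − 0.99859×0.9661) = 0.032490/0.03526220 = 0.92138

u' ≈ 0.92138c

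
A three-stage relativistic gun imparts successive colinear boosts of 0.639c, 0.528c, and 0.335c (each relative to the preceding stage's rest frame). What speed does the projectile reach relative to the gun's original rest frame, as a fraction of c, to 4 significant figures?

u ≈ 0.9344c

Compose boost 2: (0.528 + 0.639)/(1 + 0.528×0.639) = 1.167/1.33739 = 0.872594
Compose boost 3: (0.335 + 0.872594)/(1 + 0.335×0.872594) = 1.20759/1.29232 = 0.9344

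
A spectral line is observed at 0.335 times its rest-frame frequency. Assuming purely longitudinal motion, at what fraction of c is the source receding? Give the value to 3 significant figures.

β ≈ 0.798

f_obs/f_src = √((1−β)/(1+β)) = 0.335  ⇒  (1−β)/(1+β) = 0.11223
β = |1 − D²|/(1 + D²) = |1 − 0.11223|/(1 + 0.11223) = 0.798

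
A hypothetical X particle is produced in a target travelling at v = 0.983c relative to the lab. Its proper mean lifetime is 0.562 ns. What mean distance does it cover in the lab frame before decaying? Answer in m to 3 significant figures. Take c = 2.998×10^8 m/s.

γ = 1/√(1 − 0.983²) = 5.4465
Dilated lifetime: Δt = γτ₀ = 5.4465 × 0.562 ns = 3.0609 ns
d = vΔt = 0.983c × 3.0609 ns = 2.9470×10^8 m/s × 3.0609×10^-9 s = 0.902 m

d ≈ 0.902 m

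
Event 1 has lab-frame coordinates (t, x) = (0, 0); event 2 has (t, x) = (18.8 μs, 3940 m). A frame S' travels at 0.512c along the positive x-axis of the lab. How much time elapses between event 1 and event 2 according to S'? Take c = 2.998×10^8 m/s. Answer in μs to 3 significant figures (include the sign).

Δt' ≈ 14.1 μs

γ = 1/√(1 − 0.512²) = 1.1642
Δt' = γ(Δt − vΔx/c²) = 1.1642 × (18.8 μs − 0.512×3940 m / (2.998×10^8 m/s))
= 1.1642 × (12.071 μs) = 14.1 μs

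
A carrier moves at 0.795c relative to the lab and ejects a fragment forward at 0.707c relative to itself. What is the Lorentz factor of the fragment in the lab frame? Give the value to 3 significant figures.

γ ≈ 3.64

u_lab = (0.707 + 0.795)/(1 + 0.707×0.795) = 1.502/1.56207 = 0.961548
γ = 1/√(1 − 0.961548²) = 3.64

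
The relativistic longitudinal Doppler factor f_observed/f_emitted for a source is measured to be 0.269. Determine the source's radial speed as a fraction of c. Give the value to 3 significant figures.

f_obs/f_src = √((1−β)/(1+β)) = 0.269  ⇒  (1−β)/(1+β) = 0.072361
β = |1 − D²|/(1 + D²) = |1 − 0.072361|/(1 + 0.072361) = 0.865

β ≈ 0.865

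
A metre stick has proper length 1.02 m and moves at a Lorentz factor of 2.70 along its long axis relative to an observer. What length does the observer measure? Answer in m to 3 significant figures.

γ = 2.70 (given)
Length contraction: L = L₀/γ = 1.02/2.70 = 0.378 m

L ≈ 0.378 m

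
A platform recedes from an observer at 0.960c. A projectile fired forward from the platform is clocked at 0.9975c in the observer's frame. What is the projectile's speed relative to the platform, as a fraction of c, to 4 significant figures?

Inverse velocity addition: u' = (u − v)/(1 − uv/c²)
= (0.9975 − 0.960)/(1 − 0.9975×0.960) = 0.03750/0.0424000 = 0.8844

u' ≈ 0.8844c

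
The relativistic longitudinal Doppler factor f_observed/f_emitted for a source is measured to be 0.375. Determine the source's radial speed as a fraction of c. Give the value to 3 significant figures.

β ≈ 0.753

f_obs/f_src = √((1−β)/(1+β)) = 0.375  ⇒  (1−β)/(1+β) = 0.14062
β = |1 − D²|/(1 + D²) = |1 − 0.14062|/(1 + 0.14062) = 0.753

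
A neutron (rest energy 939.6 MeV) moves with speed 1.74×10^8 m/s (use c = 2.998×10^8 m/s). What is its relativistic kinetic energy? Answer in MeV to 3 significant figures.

β = v/c = 1.74×10^8 / 2.998×10^8 = 0.58039
γ = 1/√(1 − 0.58039²) = 1.2280
K = (γ − 1)m₀c² = (1.2280 − 1) × 939.6 MeV = 0.22799 × 939.6 MeV = 214 MeV

K ≈ 214 MeV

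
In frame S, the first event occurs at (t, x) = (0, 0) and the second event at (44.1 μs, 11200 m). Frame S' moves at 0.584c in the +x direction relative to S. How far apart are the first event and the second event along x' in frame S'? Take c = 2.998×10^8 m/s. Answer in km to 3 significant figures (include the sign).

γ = 1/√(1 − 0.584²) = 1.2319
Δx' = γ(Δx − vΔt) = 1.2319 × (11200 m − 0.584×(2.998×10^8 m/s)×44.1×10^-6 s)
= 1.2319 × (3478.8 m) = 4.29 km

Δx' ≈ 4.29 km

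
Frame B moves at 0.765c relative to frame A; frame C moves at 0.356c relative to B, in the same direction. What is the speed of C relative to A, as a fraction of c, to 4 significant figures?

Compose boost 2: (0.356 + 0.765)/(1 + 0.356×0.765) = 1.121/1.27234 = 0.8811

u ≈ 0.8811c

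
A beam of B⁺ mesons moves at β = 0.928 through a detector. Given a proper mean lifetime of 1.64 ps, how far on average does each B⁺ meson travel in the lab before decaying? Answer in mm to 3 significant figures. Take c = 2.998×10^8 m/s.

d ≈ 1.22 mm

γ = 1/√(1 − 0.928²) = 2.6840
Dilated lifetime: Δt = γτ₀ = 2.6840 × 1.64 ps = 4.4017 ps
d = vΔt = 0.928c × 4.4017 ps = 2.7821×10^8 m/s × 4.4017×10^-12 s = 1.22 mm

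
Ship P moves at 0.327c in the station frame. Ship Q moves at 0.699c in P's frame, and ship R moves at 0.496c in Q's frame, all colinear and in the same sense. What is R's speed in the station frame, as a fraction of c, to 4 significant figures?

u ≈ 0.9412c

Compose boost 2: (0.699 + 0.327)/(1 + 0.699×0.327) = 1.026/1.22857 = 0.835115
Compose boost 3: (0.496 + 0.835115)/(1 + 0.496×0.835115) = 1.33112/1.41422 = 0.9412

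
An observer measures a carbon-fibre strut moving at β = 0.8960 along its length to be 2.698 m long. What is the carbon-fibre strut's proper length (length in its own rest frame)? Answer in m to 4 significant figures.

γ = 1/√(1 − 0.8960²) = 2.25198
L₀ = γL = 2.25198 × 2.698 = 6.076 m

L₀ ≈ 6.076 m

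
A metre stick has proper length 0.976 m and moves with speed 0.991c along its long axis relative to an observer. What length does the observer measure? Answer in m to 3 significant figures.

γ = 1/√(1 − 0.991²) = 7.4704
Length contraction: L = L₀/γ = 0.976/7.4704 = 0.131 m

L ≈ 0.131 m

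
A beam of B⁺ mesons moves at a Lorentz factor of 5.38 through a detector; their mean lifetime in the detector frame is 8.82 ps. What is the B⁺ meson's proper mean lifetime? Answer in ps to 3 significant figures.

γ = 5.38 (given)
Proper time: τ₀ = Δt/γ = 8.82/5.38 = 1.64 ps

τ₀ ≈ 1.64 ps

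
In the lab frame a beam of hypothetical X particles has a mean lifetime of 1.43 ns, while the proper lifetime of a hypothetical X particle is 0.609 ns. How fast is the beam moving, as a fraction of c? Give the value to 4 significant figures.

γ = Δt/τ₀ = 1.43/0.609 = 2.34811
β = √(1 − 1/γ²) = √(1 − 1/2.34811²) = 0.9048

β ≈ 0.9048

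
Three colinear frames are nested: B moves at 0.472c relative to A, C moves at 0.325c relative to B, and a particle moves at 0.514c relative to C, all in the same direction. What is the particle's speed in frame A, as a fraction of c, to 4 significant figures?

Compose boost 2: (0.325 + 0.472)/(1 + 0.325×0.472) = 0.7970/1.15340 = 0.691001
Compose boost 3: (0.514 + 0.691001)/(1 + 0.514×0.691001) = 1.20500/1.35517 = 0.8892

u ≈ 0.8892c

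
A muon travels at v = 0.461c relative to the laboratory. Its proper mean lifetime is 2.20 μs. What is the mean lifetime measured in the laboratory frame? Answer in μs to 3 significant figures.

γ = 1/√(1 − 0.461²) = 1.1269
Time dilation: Δt = γτ₀ = 1.1269 × 2.20 μs = 2.48 μs

Δt ≈ 2.48 μs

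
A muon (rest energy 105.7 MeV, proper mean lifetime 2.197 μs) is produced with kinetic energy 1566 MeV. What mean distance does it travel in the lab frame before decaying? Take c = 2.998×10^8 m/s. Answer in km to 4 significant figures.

γ = 1 + K/(m₀c²) = 1 + 1566/105.7 = 15.8155
β = √(1 − 1/γ²) = 0.997999
Dilated lifetime: γτ₀ = 15.8155 × 2.197 μs = 34.7467 μs
d = βc·γτ₀ = 0.997999 × (2.998×10^8 m/s) × 3.47467×10^-5 s = 10.40 km

d ≈ 10.40 km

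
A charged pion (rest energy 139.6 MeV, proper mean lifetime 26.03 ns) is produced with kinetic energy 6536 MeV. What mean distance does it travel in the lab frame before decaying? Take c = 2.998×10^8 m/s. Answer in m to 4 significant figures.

γ = 1 + K/(m₀c²) = 1 + 6536/139.6 = 47.8195
β = √(1 − 1/γ²) = 0.999781
Dilated lifetime: γτ₀ = 47.8195 × 26.03 ns = 1244.74 ns
d = βc·γτ₀ = 0.999781 × (2.998×10^8 m/s) × 1.24474×10^-6 s = 373.1 m

d ≈ 373.1 m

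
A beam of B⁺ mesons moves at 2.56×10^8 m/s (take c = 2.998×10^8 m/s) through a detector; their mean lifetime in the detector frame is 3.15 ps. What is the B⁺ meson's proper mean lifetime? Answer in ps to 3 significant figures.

τ₀ ≈ 1.64 ps

β = v/c = 2.56×10^8 / 2.998×10^8 = 0.85390
γ = 1/√(1 − 0.85390²) = 1.9215
Proper time: τ₀ = Δt/γ = 3.15/1.9215 = 1.64 ps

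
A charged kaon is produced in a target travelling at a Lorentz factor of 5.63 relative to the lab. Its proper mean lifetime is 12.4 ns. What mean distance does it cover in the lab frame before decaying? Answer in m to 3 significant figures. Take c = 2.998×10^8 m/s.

d ≈ 20.6 m

β = √(1 − 1/γ²) = √(1 − 1/5.63²) = 0.98410
Dilated lifetime: Δt = γτ₀ = 5.63 × 12.4 ns = 69.812 ns
d = vΔt = 0.98410c × 69.812 ns = 2.9503×10^8 m/s × 6.9812×10^-8 s = 20.6 m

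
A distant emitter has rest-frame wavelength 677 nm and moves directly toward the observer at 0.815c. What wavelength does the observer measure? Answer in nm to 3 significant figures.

Relativistic Doppler: λ_obs = λ_src √((1−β)/(1+β))
= 677 × √(0.18500/1.8150) = 677 × 0.31926 = 216 nm

λ_obs ≈ 216 nm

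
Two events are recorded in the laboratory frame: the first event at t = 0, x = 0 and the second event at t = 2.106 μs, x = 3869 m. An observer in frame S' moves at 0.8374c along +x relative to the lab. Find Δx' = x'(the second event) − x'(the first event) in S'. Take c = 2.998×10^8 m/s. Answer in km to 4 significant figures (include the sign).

Δx' ≈ 6.111 km

γ = 1/√(1 − 0.8374²) = 1.82952
Δx' = γ(Δx − vΔt) = 1.82952 × (3869 m − 0.8374×(2.998×10^8 m/s)×2.106×10^-6 s)
= 1.82952 × (3340.28 m) = 6.111 km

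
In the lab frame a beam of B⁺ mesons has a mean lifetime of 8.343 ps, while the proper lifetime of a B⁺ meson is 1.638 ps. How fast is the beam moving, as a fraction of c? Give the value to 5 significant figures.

γ = Δt/τ₀ = 8.343/1.638 = 5.093407
β = √(1 − 1/γ²) = √(1 − 1/5.093407²) = 0.98054

β ≈ 0.98054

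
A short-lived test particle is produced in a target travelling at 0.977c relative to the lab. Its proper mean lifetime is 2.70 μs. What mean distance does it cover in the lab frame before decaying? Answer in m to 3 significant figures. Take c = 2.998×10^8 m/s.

d ≈ 3710 m

γ = 1/√(1 − 0.977²) = 4.6896
Dilated lifetime: Δt = γτ₀ = 4.6896 × 2.70 μs = 12.662 μs
d = vΔt = 0.977c × 12.662 μs = 2.9290×10^8 m/s × 1.2662×10^-5 s = 3710 m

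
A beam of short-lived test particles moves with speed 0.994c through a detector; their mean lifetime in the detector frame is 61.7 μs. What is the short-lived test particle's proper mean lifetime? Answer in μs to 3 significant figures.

γ = 1/√(1 − 0.994²) = 9.1424
Proper time: τ₀ = Δt/γ = 61.7/9.1424 = 6.75 μs

τ₀ ≈ 6.75 μs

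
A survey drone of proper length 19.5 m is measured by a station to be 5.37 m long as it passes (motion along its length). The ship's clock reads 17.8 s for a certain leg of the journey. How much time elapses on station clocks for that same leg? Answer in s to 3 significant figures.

Length contraction ⇒ γ = L₀/L = 19.5/5.37 = 3.6313
Time dilation: Δt = γτ₀ = 3.6313 × 17.8 s = 64.6 s

Δt ≈ 64.6 s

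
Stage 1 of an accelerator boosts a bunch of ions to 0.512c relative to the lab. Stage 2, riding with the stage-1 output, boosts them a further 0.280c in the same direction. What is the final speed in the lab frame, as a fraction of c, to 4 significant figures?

u ≈ 0.6927c

Compose boost 2: (0.280 + 0.512)/(1 + 0.280×0.512) = 0.7920/1.14336 = 0.6927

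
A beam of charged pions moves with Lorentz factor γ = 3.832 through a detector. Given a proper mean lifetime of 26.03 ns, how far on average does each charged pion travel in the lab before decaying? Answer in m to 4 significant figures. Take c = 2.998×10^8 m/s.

β = √(1 − 1/γ²) = √(1 − 1/3.832²) = 0.965350
Dilated lifetime: Δt = γτ₀ = 3.832 × 26.03 ns = 99.7470 ns
d = vΔt = 0.965350c × 99.7470 ns = 2.89412×10^8 m/s × 9.97470×10^-8 s = 28.87 m

d ≈ 28.87 m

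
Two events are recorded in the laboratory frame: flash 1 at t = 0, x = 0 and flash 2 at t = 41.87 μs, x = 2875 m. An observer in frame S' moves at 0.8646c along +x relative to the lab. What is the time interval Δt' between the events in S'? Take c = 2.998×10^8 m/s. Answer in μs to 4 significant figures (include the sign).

γ = 1/√(1 − 0.8646²) = 1.99021
Δt' = γ(Δt − vΔx/c²) = 1.99021 × (41.87 μs − 0.8646×2875 m / (2.998×10^8 m/s))
= 1.99021 × (33.5787 μs) = 66.83 μs

Δt' ≈ 66.83 μs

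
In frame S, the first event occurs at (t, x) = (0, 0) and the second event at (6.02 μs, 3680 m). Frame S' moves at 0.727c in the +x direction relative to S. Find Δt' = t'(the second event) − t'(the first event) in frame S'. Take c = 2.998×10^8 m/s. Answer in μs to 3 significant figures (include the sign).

Δt' ≈ -4.23 μs

γ = 1/√(1 − 0.727²) = 1.4564
Δt' = γ(Δt − vΔx/c²) = 1.4564 × (6.02 μs − 0.727×3680 m / (2.998×10^8 m/s))
= 1.4564 × (-2.9038 μs) = -4.23 μs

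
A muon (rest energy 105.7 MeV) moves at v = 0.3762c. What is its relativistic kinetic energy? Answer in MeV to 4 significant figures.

γ = 1/√(1 − 0.3762²) = 1.07929
K = (γ − 1)m₀c² = (1.07929 − 1) × 105.7 MeV = 0.0792860 × 105.7 MeV = 8.381 MeV

K ≈ 8.381 MeV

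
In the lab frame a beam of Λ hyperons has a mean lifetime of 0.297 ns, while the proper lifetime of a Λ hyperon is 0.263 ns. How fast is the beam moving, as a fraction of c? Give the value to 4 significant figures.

γ = Δt/τ₀ = 0.297/0.263 = 1.12928
β = √(1 − 1/γ²) = √(1 − 1/1.12928²) = 0.4646

β ≈ 0.4646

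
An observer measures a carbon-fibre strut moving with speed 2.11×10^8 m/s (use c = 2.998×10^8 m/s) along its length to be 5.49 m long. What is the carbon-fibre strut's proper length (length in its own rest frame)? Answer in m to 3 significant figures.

L₀ ≈ 7.73 m

β = v/c = 2.11×10^8 / 2.998×10^8 = 0.70380
γ = 1/√(1 − 0.70380²) = 1.4077
L₀ = γL = 1.4077 × 5.49 = 7.73 m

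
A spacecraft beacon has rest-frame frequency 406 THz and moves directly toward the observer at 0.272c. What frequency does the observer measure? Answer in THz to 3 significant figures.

Relativistic Doppler: f_obs = f_src √((1+β)/(1−β))
= 406 × √(1.2720/0.72800) = 406 × 1.3218 = 537 THz

f_obs ≈ 537 THz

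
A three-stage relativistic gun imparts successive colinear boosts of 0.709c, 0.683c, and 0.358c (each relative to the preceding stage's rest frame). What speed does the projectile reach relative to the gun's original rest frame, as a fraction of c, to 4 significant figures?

u ≈ 0.9701c

Compose boost 2: (0.683 + 0.709)/(1 + 0.683×0.709) = 1.392/1.48425 = 0.937849
Compose boost 3: (0.358 + 0.937849)/(1 + 0.358×0.937849) = 1.29585/1.33575 = 0.9701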